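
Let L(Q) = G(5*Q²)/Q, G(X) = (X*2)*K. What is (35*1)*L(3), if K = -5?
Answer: -5250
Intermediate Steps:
G(X) = -10*X (G(X) = (X*2)*(-5) = (2*X)*(-5) = -10*X)
L(Q) = -50*Q (L(Q) = (-50*Q²)/Q = -50*Q)
(35*1)*L(3) = (35*1)*(-50*3) = 35*(-150) = -5250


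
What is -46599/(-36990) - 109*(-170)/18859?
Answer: 521411747/232531470 ≈ 2.2423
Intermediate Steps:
-46599/(-36990) - 109*(-170)/18859 = -46599*(-1/36990) + 18530*(1/18859) = 15533/12330 + 18530/18859 = 521411747/232531470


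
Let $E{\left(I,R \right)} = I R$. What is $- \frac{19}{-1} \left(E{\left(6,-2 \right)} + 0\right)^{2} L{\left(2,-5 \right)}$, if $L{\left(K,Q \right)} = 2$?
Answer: $5472$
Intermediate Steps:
$- \frac{19}{-1} \left(E{\left(6,-2 \right)} + 0\right)^{2} L{\left(2,-5 \right)} = - \frac{19}{-1} \left(6 \left(-2\right) + 0\right)^{2} \cdot 2 = - 19 \left(-1\right) \left(-12 + 0\right)^{2} \cdot 2 = - - 19 \left(-12\right)^{2} \cdot 2 = - \left(-19\right) 144 \cdot 2 = - \left(-2736\right) 2 = \left(-1\right) \left(-5472\right) = 5472$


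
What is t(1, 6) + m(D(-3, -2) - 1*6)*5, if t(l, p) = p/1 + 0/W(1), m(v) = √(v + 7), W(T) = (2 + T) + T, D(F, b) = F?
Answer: 6 + 5*I*√2 ≈ 6.0 + 7.0711*I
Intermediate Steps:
W(T) = 2 + 2*T
m(v) = √(7 + v)
t(l, p) = p (t(l, p) = p/1 + 0/(2 + 2*1) = p*1 + 0/(2 + 2) = p + 0/4 = p + 0*(¼) = p + 0 = p)
t(1, 6) + m(D(-3, -2) - 1*6)*5 = 6 + √(7 + (-3 - 1*6))*5 = 6 + √(7 + (-3 - 6))*5 = 6 + √(7 - 9)*5 = 6 + √(-2)*5 = 6 + (I*√2)*5 = 6 + 5*I*√2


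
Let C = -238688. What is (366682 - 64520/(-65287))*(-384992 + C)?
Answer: -14930669844174720/65287 ≈ -2.2869e+11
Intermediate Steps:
(366682 - 64520/(-65287))*(-384992 + C) = (366682 - 64520/(-65287))*(-384992 - 238688) = (366682 - 64520*(-1/65287))*(-623680) = (366682 + 64520/65287)*(-623680) = (23939632254/65287)*(-623680) = -14930669844174720/65287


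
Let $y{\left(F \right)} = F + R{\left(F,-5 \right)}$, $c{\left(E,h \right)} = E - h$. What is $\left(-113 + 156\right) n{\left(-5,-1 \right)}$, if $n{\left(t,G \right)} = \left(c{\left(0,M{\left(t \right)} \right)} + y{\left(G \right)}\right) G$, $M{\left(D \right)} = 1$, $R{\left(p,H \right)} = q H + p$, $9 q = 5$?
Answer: $\frac{2236}{9} \approx 248.44$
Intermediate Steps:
$q = \frac{5}{9}$ ($q = \frac{1}{9} \cdot 5 = \frac{5}{9} \approx 0.55556$)
$R{\left(p,H \right)} = p + \frac{5 H}{9}$ ($R{\left(p,H \right)} = \frac{5 H}{9} + p = p + \frac{5 H}{9}$)
$y{\left(F \right)} = - \frac{25}{9} + 2 F$ ($y{\left(F \right)} = F + \left(F + \frac{5}{9} \left(-5\right)\right) = F + \left(F - \frac{25}{9}\right) = F + \left(- \frac{25}{9} + F\right) = - \frac{25}{9} + 2 F$)
$n{\left(t,G \right)} = G \left(- \frac{34}{9} + 2 G\right)$ ($n{\left(t,G \right)} = \left(\left(0 - 1\right) + \left(- \frac{25}{9} + 2 G\right)\right) G = \left(-1 + \left(- \frac{25}{9} + 2 G\right)\right) G = \left(- \frac{34}{9} + 2 G\right) G = G \left(- \frac{34}{9} + 2 G\right)$)
$\left(-113 + 156\right) n{\left(-5,-1 \right)} = \left(-113 + 156\right) \frac{2}{9} \left(-1\right) \left(-17 + 9 \left(-1\right)\right) = 43 \cdot \frac{2}{9} \left(-1\right) \left(-17 - 9\right) = 43 \cdot \frac{2}{9} \left(-1\right) \left(-26\right) = 43 \cdot \frac{52}{9} = \frac{2236}{9}$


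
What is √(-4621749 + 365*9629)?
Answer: 2*I*√276791 ≈ 1052.2*I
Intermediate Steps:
√(-4621749 + 365*9629) = √(-4621749 + 3514585) = √(-1107164) = 2*I*√276791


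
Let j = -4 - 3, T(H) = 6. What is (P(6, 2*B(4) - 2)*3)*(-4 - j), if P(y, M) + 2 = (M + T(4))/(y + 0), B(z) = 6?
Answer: 6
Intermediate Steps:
P(y, M) = -2 + (6 + M)/y (P(y, M) = -2 + (M + 6)/(y + 0) = -2 + (6 + M)/y)
j = -7
(P(6, 2*B(4) - 2)*3)*(-4 - j) = (((6 + (2*6 - 2) - 2*6)/6)*3)*(-4 - 1*(-7)) = (((6 + (12 - 2) - 12)/6)*3)*(-4 + 7) = (((6 + 10 - 12)/6)*3)*3 = (((⅙)*4)*3)*3 = ((⅔)*3)*3 = 2*3 = 6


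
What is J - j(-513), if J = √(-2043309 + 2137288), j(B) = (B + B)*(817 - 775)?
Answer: 43092 + √93979 ≈ 43399.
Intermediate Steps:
j(B) = 84*B (j(B) = (2*B)*42 = 84*B)
J = √93979 ≈ 306.56
J - j(-513) = √93979 - 84*(-513) = √93979 - 1*(-43092) = √93979 + 43092 = 43092 + √93979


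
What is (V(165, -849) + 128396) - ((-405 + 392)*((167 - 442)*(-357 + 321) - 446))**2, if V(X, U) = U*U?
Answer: -15104052407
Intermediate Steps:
V(X, U) = U**2
(V(165, -849) + 128396) - ((-405 + 392)*((167 - 442)*(-357 + 321) - 446))**2 = ((-849)**2 + 128396) - ((-405 + 392)*((167 - 442)*(-357 + 321) - 446))**2 = (720801 + 128396) - (-13*(-275*(-36) - 446))**2 = 849197 - (-13*(9900 - 446))**2 = 849197 - (-13*9454)**2 = 849197 - 1*(-122902)**2 = 849197 - 1*15104901604 = 849197 - 15104901604 = -15104052407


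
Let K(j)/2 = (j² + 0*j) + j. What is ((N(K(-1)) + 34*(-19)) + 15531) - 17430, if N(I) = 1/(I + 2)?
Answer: -5089/2 ≈ -2544.5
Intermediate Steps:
K(j) = 2*j + 2*j² (K(j) = 2*((j² + 0*j) + j) = 2*((j² + 0) + j) = 2*(j² + j) = 2*(j + j²) = 2*j + 2*j²)
N(I) = 1/(2 + I)
((N(K(-1)) + 34*(-19)) + 15531) - 17430 = ((1/(2 + 2*(-1)*(1 - 1)) + 34*(-19)) + 15531) - 17430 = ((1/(2 + 2*(-1)*0) - 646) + 15531) - 17430 = ((1/(2 + 0) - 646) + 15531) - 17430 = ((1/2 - 646) + 15531) - 17430 = ((½ - 646) + 15531) - 17430 = (-1291/2 + 15531) - 17430 = 29771/2 - 17430 = -5089/2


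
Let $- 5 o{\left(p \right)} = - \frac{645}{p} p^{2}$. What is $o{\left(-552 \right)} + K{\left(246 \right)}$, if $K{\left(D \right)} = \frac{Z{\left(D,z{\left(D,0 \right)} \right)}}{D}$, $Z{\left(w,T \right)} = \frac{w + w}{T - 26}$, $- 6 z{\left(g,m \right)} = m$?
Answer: $- \frac{925705}{13} \approx -71208.0$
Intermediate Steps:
$z{\left(g,m \right)} = - \frac{m}{6}$
$Z{\left(w,T \right)} = \frac{2 w}{-26 + T}$
$K{\left(D \right)} = - \frac{1}{13}$ ($K{\left(D \right)} = \frac{2 D \frac{1}{-26 - 0}}{D} = \frac{2 D \frac{1}{-26 + 0}}{D} = \frac{2 D \frac{1}{-26}}{D} = \frac{2 D \left(- \frac{1}{26}\right)}{D} = \frac{\left(- \frac{1}{13}\right) D}{D} = - \frac{1}{13}$)
$o{\left(p \right)} = 129 p$ ($o{\left(p \right)} = - \frac{- \frac{645}{p} p^{2}}{5} = - \frac{\left(-645\right) p}{5} = 129 p$)
$o{\left(-552 \right)} + K{\left(246 \right)} = 129 \left(-552\right) - \frac{1}{13} = -71208 - \frac{1}{13} = - \frac{925705}{13}$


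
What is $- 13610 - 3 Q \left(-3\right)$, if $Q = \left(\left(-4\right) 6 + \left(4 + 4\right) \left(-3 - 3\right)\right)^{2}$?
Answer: $-634988160$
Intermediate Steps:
$Q = 5184$ ($Q = \left(-24 + 8 \left(-6\right)\right)^{2} = \left(-24 - 48\right)^{2} = \left(-72\right)^{2} = 5184$)
$- 13610 - 3 Q \left(-3\right) = - 13610 \left(-3\right) 5184 \left(-3\right) = - 13610 \left(\left(-15552\right) \left(-3\right)\right) = \left(-13610\right) 46656 = -634988160$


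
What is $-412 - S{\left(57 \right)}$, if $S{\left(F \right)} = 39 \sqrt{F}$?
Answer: $-412 - 39 \sqrt{57} \approx -706.44$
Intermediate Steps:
$-412 - S{\left(57 \right)} = -412 - 39 \sqrt{57}$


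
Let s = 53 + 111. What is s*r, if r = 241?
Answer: 39524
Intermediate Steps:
s = 164
s*r = 164*241 = 39524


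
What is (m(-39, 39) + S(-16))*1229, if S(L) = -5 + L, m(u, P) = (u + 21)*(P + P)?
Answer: -1751325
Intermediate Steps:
m(u, P) = 2*P*(21 + u) (m(u, P) = (21 + u)*(2*P) = 2*P*(21 + u))
(m(-39, 39) + S(-16))*1229 = (2*39*(21 - 39) + (-5 - 16))*1229 = (2*39*(-18) - 21)*1229 = (-1404 - 21)*1229 = -1425*1229 = -1751325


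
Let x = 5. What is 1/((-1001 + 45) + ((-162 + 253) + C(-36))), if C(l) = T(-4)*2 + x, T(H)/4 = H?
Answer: -1/892 ≈ -0.0011211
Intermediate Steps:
T(H) = 4*H
C(l) = -27 (C(l) = (4*(-4))*2 + 5 = -16*2 + 5 = -32 + 5 = -27)
1/((-1001 + 45) + ((-162 + 253) + C(-36))) = 1/((-1001 + 45) + ((-162 + 253) - 27)) = 1/(-956 + (91 - 27)) = 1/(-956 + 64) = 1/(-892) = -1/892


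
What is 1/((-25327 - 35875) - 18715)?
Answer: -1/79917 ≈ -1.2513e-5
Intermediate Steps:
1/((-25327 - 35875) - 18715) = 1/(-61202 - 18715) = 1/(-79917) = -1/79917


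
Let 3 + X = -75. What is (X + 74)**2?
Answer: 16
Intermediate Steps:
X = -78 (X = -3 - 75 = -78)
(X + 74)**2 = (-78 + 74)**2 = (-4)**2 = 16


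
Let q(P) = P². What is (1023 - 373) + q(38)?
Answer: 2094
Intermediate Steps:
(1023 - 373) + q(38) = (1023 - 373) + 38² = 650 + 1444 = 2094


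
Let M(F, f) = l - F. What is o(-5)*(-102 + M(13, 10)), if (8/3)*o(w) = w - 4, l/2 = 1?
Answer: 3051/8 ≈ 381.38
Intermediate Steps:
l = 2 (l = 2*1 = 2)
o(w) = -3/2 + 3*w/8 (o(w) = 3*(w - 4)/8 = 3*(-4 + w)/8 = -3/2 + 3*w/8)
M(F, f) = 2 - F
o(-5)*(-102 + M(13, 10)) = (-3/2 + (3/8)*(-5))*(-102 + (2 - 1*13)) = (-3/2 - 15/8)*(-102 + (2 - 13)) = -27*(-102 - 11)/8 = -27/8*(-113) = 3051/8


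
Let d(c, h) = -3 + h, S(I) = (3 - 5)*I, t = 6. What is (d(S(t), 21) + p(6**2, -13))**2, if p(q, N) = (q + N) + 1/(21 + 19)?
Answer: 2692881/1600 ≈ 1683.1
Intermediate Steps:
S(I) = -2*I
p(q, N) = 1/40 + N + q (p(q, N) = (N + q) + 1/40 = 1/40 + N + q)
(d(S(t), 21) + p(6**2, -13))**2 = ((-3 + 21) + (1/40 - 13 + 6**2))**2 = (18 + (1/40 - 13 + 36))**2 = (18 + 921/40)**2 = (1641/40)**2 = 2692881/1600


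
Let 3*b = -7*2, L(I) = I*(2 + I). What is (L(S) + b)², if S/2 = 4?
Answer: 51076/9 ≈ 5675.1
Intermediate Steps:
S = 8 (S = 2*4 = 8)
b = -14/3 (b = (-7*2)/3 = (⅓)*(-14) = -14/3 ≈ -4.6667)
(L(S) + b)² = (8*(2 + 8) - 14/3)² = (8*10 - 14/3)² = (80 - 14/3)² = (226/3)² = 51076/9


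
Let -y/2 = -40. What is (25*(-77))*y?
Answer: -154000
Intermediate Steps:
y = 80 (y = -2*(-40) = 80)
(25*(-77))*y = (25*(-77))*80 = -1925*80 = -154000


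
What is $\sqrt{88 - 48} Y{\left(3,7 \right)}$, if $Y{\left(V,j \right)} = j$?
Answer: $14 \sqrt{10} \approx 44.272$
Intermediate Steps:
$\sqrt{88 - 48} Y{\left(3,7 \right)} = \sqrt{88 - 48} \cdot 7 = \sqrt{40} \cdot 7 = 2 \sqrt{10} \cdot 7 = 14 \sqrt{10}$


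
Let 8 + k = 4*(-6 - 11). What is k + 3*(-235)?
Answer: -781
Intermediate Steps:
k = -76 (k = -8 + 4*(-6 - 11) = -8 + 4*(-17) = -8 - 68 = -76)
k + 3*(-235) = -76 + 3*(-235) = -76 - 705 = -781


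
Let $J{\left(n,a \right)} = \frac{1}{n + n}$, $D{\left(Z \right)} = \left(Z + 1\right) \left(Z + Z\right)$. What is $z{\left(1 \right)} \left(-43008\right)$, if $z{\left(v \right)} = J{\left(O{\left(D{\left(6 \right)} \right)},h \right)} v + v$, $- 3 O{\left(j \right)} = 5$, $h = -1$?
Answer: $- \frac{150528}{5} \approx -30106.0$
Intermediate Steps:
$D{\left(Z \right)} = 2 Z \left(1 + Z\right)$ ($D{\left(Z \right)} = \left(1 + Z\right) 2 Z = 2 Z \left(1 + Z\right)$)
$O{\left(j \right)} = - \frac{5}{3}$ ($O{\left(j \right)} = \left(- \frac{1}{3}\right) 5 = - \frac{5}{3}$)
$J{\left(n,a \right)} = \frac{1}{2 n}$
$z{\left(v \right)} = \frac{7 v}{10}$ ($z{\left(v \right)} = \frac{1}{2 \left(- \frac{5}{3}\right)} v + v = \frac{1}{2} \left(- \frac{3}{5}\right) v + v = - \frac{3 v}{10} + v = \frac{7 v}{10}$)
$z{\left(1 \right)} \left(-43008\right) = \frac{7}{10} \cdot 1 \left(-43008\right) = \frac{7}{10} \left(-43008\right) = - \frac{150528}{5}$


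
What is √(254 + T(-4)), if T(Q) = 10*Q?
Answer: √214 ≈ 14.629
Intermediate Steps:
√(254 + T(-4)) = √(254 + 10*(-4)) = √(254 - 40) = √214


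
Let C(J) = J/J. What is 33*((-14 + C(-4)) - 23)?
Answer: -1188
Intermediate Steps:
C(J) = 1
33*((-14 + C(-4)) - 23) = 33*((-14 + 1) - 23) = 33*(-13 - 23) = 33*(-36) = -1188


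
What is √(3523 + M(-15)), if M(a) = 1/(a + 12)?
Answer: 2*√7926/3 ≈ 59.352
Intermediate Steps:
M(a) = 1/(12 + a)
√(3523 + M(-15)) = √(3523 + 1/(12 - 15)) = √(3523 + 1/(-3)) = √(3523 - ⅓) = √(10568/3) = 2*√7926/3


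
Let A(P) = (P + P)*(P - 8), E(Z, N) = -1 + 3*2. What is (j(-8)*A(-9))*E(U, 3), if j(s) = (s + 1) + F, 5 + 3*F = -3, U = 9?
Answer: -14790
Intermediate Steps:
F = -8/3 (F = -5/3 + (⅓)*(-3) = -5/3 - 1 = -8/3 ≈ -2.6667)
E(Z, N) = 5 (E(Z, N) = -1 + 6 = 5)
A(P) = 2*P*(-8 + P) (A(P) = (2*P)*(-8 + P) = 2*P*(-8 + P))
j(s) = -5/3 + s (j(s) = (s + 1) - 8/3 = (1 + s) - 8/3 = -5/3 + s)
(j(-8)*A(-9))*E(U, 3) = ((-5/3 - 8)*(2*(-9)*(-8 - 9)))*5 = -58*(-9)*(-17)/3*5 = -29/3*306*5 = -2958*5 = -14790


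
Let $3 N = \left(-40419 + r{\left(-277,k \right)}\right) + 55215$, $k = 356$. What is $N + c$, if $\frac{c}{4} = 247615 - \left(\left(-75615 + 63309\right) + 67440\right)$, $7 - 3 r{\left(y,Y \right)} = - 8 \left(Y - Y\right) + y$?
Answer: $\frac{6973988}{9} \approx 7.7489 \cdot 10^{5}$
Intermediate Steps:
$r{\left(y,Y \right)} = \frac{7}{3} - \frac{y}{3}$ ($r{\left(y,Y \right)} = \frac{7}{3} - \frac{- 8 \left(Y - Y\right) + y}{3} = \frac{7}{3} - \frac{\left(-8\right) 0 + y}{3} = \frac{7}{3} - \frac{0 + y}{3} = \frac{7}{3} - \frac{y}{3}$)
$N = \frac{44672}{9}$ ($N = \frac{\left(-40419 + \left(\frac{7}{3} - - \frac{277}{3}\right)\right) + 55215}{3} = \frac{\left(-40419 + \left(\frac{7}{3} + \frac{277}{3}\right)\right) + 55215}{3} = \frac{\left(-40419 + \frac{284}{3}\right) + 55215}{3} = \frac{- \frac{120973}{3} + 55215}{3} = \frac{1}{3} \cdot \frac{44672}{3} = \frac{44672}{9} \approx 4963.6$)
$c = 769924$ ($c = 4 \left(247615 - \left(\left(-75615 + 63309\right) + 67440\right)\right) = 4 \left(247615 - \left(-12306 + 67440\right)\right) = 4 \left(247615 - 55134\right) = 4 \cdot 192481 = 769924$)
$N + c = \frac{44672}{9} + 769924 = \frac{6973988}{9}$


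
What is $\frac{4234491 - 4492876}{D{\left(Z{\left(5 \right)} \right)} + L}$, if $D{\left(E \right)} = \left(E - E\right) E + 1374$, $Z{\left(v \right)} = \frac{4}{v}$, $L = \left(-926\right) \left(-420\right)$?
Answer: $- \frac{258385}{390294} \approx -0.66203$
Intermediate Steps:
$L = 388920$
$D{\left(E \right)} = 1374$ ($D{\left(E \right)} = 0 E + 1374 = 0 + 1374 = 1374$)
$\frac{4234491 - 4492876}{D{\left(Z{\left(5 \right)} \right)} + L} = \frac{4234491 - 4492876}{1374 + 388920} = - \frac{258385}{390294}$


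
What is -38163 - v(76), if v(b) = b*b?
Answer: -43939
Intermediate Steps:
v(b) = b²
-38163 - v(76) = -38163 - 1*76² = -38163 - 1*5776 = -38163 - 5776 = -43939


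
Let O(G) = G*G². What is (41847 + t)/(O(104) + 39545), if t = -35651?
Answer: 6196/1164409 ≈ 0.0053212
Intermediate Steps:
O(G) = G³
(41847 + t)/(O(104) + 39545) = (41847 - 35651)/(104³ + 39545) = 6196/(1124864 + 39545) = 6196/1164409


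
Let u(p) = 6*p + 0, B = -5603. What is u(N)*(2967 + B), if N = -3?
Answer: 47448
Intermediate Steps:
u(p) = 6*p
u(N)*(2967 + B) = (6*(-3))*(2967 - 5603) = -18*(-2636) = 47448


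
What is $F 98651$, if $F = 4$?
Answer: $394604$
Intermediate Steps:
$F 98651 = 4 \cdot 98651 = 394604$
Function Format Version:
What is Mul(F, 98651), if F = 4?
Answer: 394604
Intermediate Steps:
Mul(F, 98651) = Mul(4, 98651) = 394604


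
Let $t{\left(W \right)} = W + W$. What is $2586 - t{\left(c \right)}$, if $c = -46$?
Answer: $2678$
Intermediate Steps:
$t{\left(W \right)} = 2 W$
$2586 - t{\left(c \right)} = 2586 - 2 \left(-46\right) = 2586 - -92 = 2586 + 92 = 2678$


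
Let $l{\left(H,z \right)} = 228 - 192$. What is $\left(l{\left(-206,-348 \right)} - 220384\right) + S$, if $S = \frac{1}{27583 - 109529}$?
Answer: $- \frac{18056637209}{81946} \approx -2.2035 \cdot 10^{5}$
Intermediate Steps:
$l{\left(H,z \right)} = 36$
$S = - \frac{1}{81946}$ ($S = \frac{1}{-81946} = - \frac{1}{81946} \approx -1.2203 \cdot 10^{-5}$)
$\left(l{\left(-206,-348 \right)} - 220384\right) + S = \left(36 - 220384\right) - \frac{1}{81946} = -220348 - \frac{1}{81946} = - \frac{18056637209}{81946}$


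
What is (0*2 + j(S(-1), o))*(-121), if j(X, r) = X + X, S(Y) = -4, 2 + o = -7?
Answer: 968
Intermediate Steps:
o = -9 (o = -2 - 7 = -9)
j(X, r) = 2*X
(0*2 + j(S(-1), o))*(-121) = (0*2 + 2*(-4))*(-121) = (0 - 8)*(-121) = -8*(-121) = 968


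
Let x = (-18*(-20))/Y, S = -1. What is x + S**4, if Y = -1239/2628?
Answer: -314947/413 ≈ -762.58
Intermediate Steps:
Y = -413/876 (Y = -1239*1/2628 = -413/876 ≈ -0.47146)
x = -315360/413 (x = (-18*(-20))/(-413/876) = 360*(-876/413) = -315360/413 ≈ -763.58)
x + S**4 = -315360/413 + (-1)**4 = -315360/413 + 1 = -314947/413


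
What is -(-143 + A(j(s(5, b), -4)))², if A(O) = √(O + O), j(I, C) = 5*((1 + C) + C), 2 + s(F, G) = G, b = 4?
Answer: -20379 + 286*I*√70 ≈ -20379.0 + 2392.8*I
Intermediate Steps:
s(F, G) = -2 + G
j(I, C) = 5 + 10*C (j(I, C) = 5*(1 + 2*C) = 5 + 10*C)
A(O) = √2*√O (A(O) = √(2*O) = √2*√O)
-(-143 + A(j(s(5, b), -4)))² = -(-143 + √2*√(5 + 10*(-4)))² = -(-143 + √2*√(5 - 40))² = -(-143 + √2*√(-35))² = -(-143 + √2*(I*√35))² = -(-143 + I*√70)²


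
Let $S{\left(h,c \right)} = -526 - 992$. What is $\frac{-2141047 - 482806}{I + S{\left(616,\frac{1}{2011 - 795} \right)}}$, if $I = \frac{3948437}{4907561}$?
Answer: $\frac{12876718652533}{7445729161} \approx 1729.4$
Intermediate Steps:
$I = \frac{3948437}{4907561}$ ($I = 3948437 \cdot \frac{1}{4907561} = \frac{3948437}{4907561} \approx 0.80456$)
$S{\left(h,c \right)} = -1518$
$\frac{-2141047 - 482806}{I + S{\left(616,\frac{1}{2011 - 795} \right)}} = \frac{-2141047 - 482806}{\frac{3948437}{4907561} - 1518} = - \frac{2623853}{- \frac{7445729161}{4907561}} = \left(-2623853\right) \left(- \frac{4907561}{7445729161}\right) = \frac{12876718652533}{7445729161}$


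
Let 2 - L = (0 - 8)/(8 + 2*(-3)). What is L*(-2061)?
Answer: -12366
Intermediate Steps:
L = 6 (L = 2 - (0 - 8)/(8 + 2*(-3)) = 2 - (-8)/(8 - 6) = 2 - (-8)/2 = 2 - 1*(-4) = 2 + 4 = 6)
L*(-2061) = 6*(-2061) = -12366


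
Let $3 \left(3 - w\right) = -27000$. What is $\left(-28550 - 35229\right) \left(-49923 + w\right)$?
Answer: $2609836680$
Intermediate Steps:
$w = 9003$ ($w = 3 - -9000 = 3 + 9000 = 9003$)
$\left(-28550 - 35229\right) \left(-49923 + w\right) = \left(-28550 - 35229\right) \left(-49923 + 9003\right) = \left(-63779\right) \left(-40920\right) = 2609836680$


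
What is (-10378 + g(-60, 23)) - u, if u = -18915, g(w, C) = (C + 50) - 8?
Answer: 8602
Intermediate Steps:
g(w, C) = 42 + C (g(w, C) = (50 + C) - 8 = 42 + C)
(-10378 + g(-60, 23)) - u = (-10378 + (42 + 23)) - 1*(-18915) = (-10378 + 65) + 18915 = -10313 + 18915 = 8602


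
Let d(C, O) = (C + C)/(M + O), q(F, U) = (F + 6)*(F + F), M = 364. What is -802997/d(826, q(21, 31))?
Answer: -85920679/118 ≈ -7.2814e+5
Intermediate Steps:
q(F, U) = 2*F*(6 + F) (q(F, U) = (6 + F)*(2*F) = 2*F*(6 + F))
d(C, O) = 2*C/(364 + O) (d(C, O) = (C + C)/(364 + O) = (2*C)/(364 + O) = 2*C/(364 + O))
-802997/d(826, q(21, 31)) = -802997/(2*826/(364 + 2*21*(6 + 21))) = -802997/(2*826/(364 + 2*21*27)) = -802997/(2*826/(364 + 1134)) = -802997/(2*826/1498) = -802997/(2*826*(1/1498)) = -802997/118/107 = -802997*107/118 = -85920679/118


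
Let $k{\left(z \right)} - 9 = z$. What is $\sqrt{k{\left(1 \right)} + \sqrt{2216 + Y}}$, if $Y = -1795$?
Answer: $\sqrt{10 + \sqrt{421}} \approx 5.5243$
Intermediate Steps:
$k{\left(z \right)} = 9 + z$
$\sqrt{k{\left(1 \right)} + \sqrt{2216 + Y}} = \sqrt{\left(9 + 1\right) + \sqrt{2216 - 1795}} = \sqrt{10 + \sqrt{421}}$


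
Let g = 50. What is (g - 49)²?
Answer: 1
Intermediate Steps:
(g - 49)² = (50 - 49)² = 1² = 1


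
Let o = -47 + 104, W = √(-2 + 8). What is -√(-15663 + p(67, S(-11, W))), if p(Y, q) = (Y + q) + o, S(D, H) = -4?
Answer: -3*I*√1727 ≈ -124.67*I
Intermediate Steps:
W = √6 ≈ 2.4495
o = 57
p(Y, q) = 57 + Y + q (p(Y, q) = (Y + q) + 57 = 57 + Y + q)
-√(-15663 + p(67, S(-11, W))) = -√(-15663 + (57 + 67 - 4)) = -√(-15663 + 120) = -√(-15543) = -3*I*√1727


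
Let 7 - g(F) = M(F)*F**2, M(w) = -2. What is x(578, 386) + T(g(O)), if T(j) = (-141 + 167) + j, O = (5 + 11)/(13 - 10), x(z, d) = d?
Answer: 4283/9 ≈ 475.89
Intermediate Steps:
O = 16/3 ≈ 5.3333
g(F) = 7 + 2*F**2 (g(F) = 7 - (-2)*F**2 = 7 + 2*F**2)
T(j) = 26 + j
x(578, 386) + T(g(O)) = 386 + (26 + (7 + 2*(16/3)**2)) = 386 + (26 + (7 + 2*(256/9))) = 386 + (26 + (7 + 512/9)) = 386 + (26 + 575/9) = 386 + 809/9 = 4283/9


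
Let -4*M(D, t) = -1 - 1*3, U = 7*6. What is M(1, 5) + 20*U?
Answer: 841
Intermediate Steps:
U = 42
M(D, t) = 1 (M(D, t) = -(-1 - 1*3)/4 = -(-1 - 3)/4 = -¼*(-4) = 1)
M(1, 5) + 20*U = 1 + 20*42 = 1 + 840 = 841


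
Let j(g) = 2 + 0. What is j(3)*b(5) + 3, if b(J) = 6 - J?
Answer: 5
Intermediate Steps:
j(g) = 2
j(3)*b(5) + 3 = 2*(6 - 1*5) + 3 = 2*(6 - 5) + 3 = 2*1 + 3 = 2 + 3 = 5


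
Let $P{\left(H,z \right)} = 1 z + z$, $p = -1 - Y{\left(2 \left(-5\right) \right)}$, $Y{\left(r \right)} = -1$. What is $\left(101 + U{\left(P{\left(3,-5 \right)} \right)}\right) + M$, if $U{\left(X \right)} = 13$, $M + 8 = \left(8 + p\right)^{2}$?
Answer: $170$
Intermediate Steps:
$p = 0$ ($p = -1 - -1 = -1 + 1 = 0$)
$P{\left(H,z \right)} = 2 z$ ($P{\left(H,z \right)} = z + z = 2 z$)
$M = 56$ ($M = -8 + \left(8 + 0\right)^{2} = -8 + 8^{2} = -8 + 64 = 56$)
$\left(101 + U{\left(P{\left(3,-5 \right)} \right)}\right) + M = \left(101 + 13\right) + 56 = 114 + 56 = 170$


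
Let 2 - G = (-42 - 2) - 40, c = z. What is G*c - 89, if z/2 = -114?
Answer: -19697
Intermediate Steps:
z = -228 (z = 2*(-114) = -228)
c = -228
G = 86 (G = 2 - ((-42 - 2) - 40) = 2 - (-44 - 40) = 2 - 1*(-84) = 2 + 84 = 86)
G*c - 89 = 86*(-228) - 89 = -19608 - 89 = -19697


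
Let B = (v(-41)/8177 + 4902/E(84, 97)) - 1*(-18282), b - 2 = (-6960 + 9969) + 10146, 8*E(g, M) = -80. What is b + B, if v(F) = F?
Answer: 1265341483/40885 ≈ 30949.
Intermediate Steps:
E(g, M) = -10 (E(g, M) = (⅛)*(-80) = -10)
b = 13157 (b = 2 + ((-6960 + 9969) + 10146) = 2 + (3009 + 10146) = 2 + 13155 = 13157)
B = 727417538/40885 (B = (-41/8177 + 4902/(-10)) - 1*(-18282) = (-41*1/8177 + 4902*(-⅒)) + 18282 = (-41/8177 - 2451/5) + 18282 = -20042032/40885 + 18282 = 727417538/40885 ≈ 17792.)
b + B = 13157 + 727417538/40885 = 1265341483/40885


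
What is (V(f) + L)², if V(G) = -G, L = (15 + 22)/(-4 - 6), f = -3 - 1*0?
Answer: 49/100 ≈ 0.49000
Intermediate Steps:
f = -3 (f = -3 + 0 = -3)
L = -37/10 (L = 37/(-10) = 37*(-⅒) = -37/10 ≈ -3.7000)
(V(f) + L)² = (-1*(-3) - 37/10)² = (3 - 37/10)² = (-7/10)² = 49/100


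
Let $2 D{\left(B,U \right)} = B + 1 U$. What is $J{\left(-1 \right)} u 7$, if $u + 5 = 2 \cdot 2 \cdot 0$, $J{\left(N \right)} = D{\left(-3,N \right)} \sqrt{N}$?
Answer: $70 i \approx 70.0 i$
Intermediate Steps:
$D{\left(B,U \right)} = \frac{B}{2} + \frac{U}{2}$ ($D{\left(B,U \right)} = \frac{B + 1 U}{2} = \frac{B + U}{2} = \frac{B}{2} + \frac{U}{2}$)
$J{\left(N \right)} = \sqrt{N} \left(- \frac{3}{2} + \frac{N}{2}\right)$ ($J{\left(N \right)} = \left(\frac{1}{2} \left(-3\right) + \frac{N}{2}\right) \sqrt{N} = \left(- \frac{3}{2} + \frac{N}{2}\right) \sqrt{N} = \sqrt{N} \left(- \frac{3}{2} + \frac{N}{2}\right)$)
$u = -5$ ($u = -5 + 2 \cdot 2 \cdot 0 = -5 + 4 \cdot 0 = -5 + 0 = -5$)
$J{\left(-1 \right)} u 7 = \frac{\sqrt{-1} \left(-3 - 1\right)}{2} \left(-5\right) 7 = \frac{1}{2} i \left(-4\right) \left(-5\right) 7 = - 2 i \left(-5\right) 7 = 10 i 7 = 70 i$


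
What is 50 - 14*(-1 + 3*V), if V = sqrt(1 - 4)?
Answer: 64 - 42*I*sqrt(3) ≈ 64.0 - 72.746*I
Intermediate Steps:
V = I*sqrt(3) (V = sqrt(-3) = I*sqrt(3) ≈ 1.732*I)
50 - 14*(-1 + 3*V) = 50 - 14*(-1 + 3*(I*sqrt(3))) = 50 - 14*(-1 + 3*I*sqrt(3)) = 50 + (14 - 42*I*sqrt(3)) = 64 - 42*I*sqrt(3)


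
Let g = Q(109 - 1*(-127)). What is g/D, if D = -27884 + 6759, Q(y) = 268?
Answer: -268/21125 ≈ -0.012686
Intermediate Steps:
g = 268
D = -21125
g/D = 268/(-21125) = 268*(-1/21125) = -268/21125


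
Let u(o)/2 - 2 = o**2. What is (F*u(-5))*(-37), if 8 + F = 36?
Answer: -55944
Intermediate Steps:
F = 28 (F = -8 + 36 = 28)
u(o) = 4 + 2*o**2
(F*u(-5))*(-37) = (28*(4 + 2*(-5)**2))*(-37) = (28*(4 + 2*25))*(-37) = (28*(4 + 50))*(-37) = (28*54)*(-37) = 1512*(-37) = -55944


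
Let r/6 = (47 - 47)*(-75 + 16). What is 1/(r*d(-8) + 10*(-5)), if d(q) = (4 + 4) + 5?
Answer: -1/50 ≈ -0.020000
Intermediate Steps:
r = 0 (r = 6*((47 - 47)*(-75 + 16)) = 6*(0*(-59)) = 6*0 = 0)
d(q) = 13 (d(q) = 8 + 5 = 13)
1/(r*d(-8) + 10*(-5)) = 1/(0*13 + 10*(-5)) = 1/(0 - 50) = 1/(-50) = -1/50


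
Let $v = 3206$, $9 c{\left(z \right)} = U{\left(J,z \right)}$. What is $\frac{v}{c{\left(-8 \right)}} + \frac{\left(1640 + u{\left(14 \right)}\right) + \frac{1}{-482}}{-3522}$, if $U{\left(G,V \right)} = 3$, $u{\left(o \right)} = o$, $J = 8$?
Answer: $\frac{16326758045}{1697604} \approx 9617.5$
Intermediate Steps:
$c{\left(z \right)} = \frac{1}{3}$ ($c{\left(z \right)} = \frac{1}{9} \cdot 3 = \frac{1}{3}$)
$\frac{v}{c{\left(-8 \right)}} + \frac{\left(1640 + u{\left(14 \right)}\right) + \frac{1}{-482}}{-3522} = 3206 \frac{1}{\frac{1}{3}} + \frac{\left(1640 + 14\right) + \frac{1}{-482}}{-3522} = 3206 \cdot 3 + \left(1654 - \frac{1}{482}\right) \left(- \frac{1}{3522}\right) = 9618 + \frac{797227}{482} \left(- \frac{1}{3522}\right) = 9618 - \frac{797227}{1697604} = \frac{16326758045}{1697604}$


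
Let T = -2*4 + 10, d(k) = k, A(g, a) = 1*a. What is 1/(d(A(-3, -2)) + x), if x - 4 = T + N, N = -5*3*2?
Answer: -1/26 ≈ -0.038462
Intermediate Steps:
A(g, a) = a
T = 2 (T = -8 + 10 = 2)
N = -30 (N = -15*2 = -30)
x = -24 (x = 4 + (2 - 30) = 4 - 28 = -24)
1/(d(A(-3, -2)) + x) = 1/(-2 - 24) = 1/(-26) = -1/26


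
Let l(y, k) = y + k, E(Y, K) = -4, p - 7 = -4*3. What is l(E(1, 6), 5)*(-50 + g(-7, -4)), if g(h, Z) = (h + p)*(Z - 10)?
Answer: 118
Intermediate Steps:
p = -5 (p = 7 - 4*3 = 7 - 12 = -5)
g(h, Z) = (-10 + Z)*(-5 + h) (g(h, Z) = (h - 5)*(Z - 10) = (-5 + h)*(-10 + Z) = (-10 + Z)*(-5 + h))
l(y, k) = k + y
l(E(1, 6), 5)*(-50 + g(-7, -4)) = (5 - 4)*(-50 + (50 - 10*(-7) - 5*(-4) - 4*(-7))) = 1*(-50 + (50 + 70 + 20 + 28)) = 1*(-50 + 168) = 1*118 = 118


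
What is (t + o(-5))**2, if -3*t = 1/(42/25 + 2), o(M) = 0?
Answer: 625/76176 ≈ 0.0082047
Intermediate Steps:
t = -25/276 (t = -1/(3*(42/25 + 2)) = -1/(3*92/25) = -1/3*25/92 = -25/276 ≈ -0.090580)
(t + o(-5))**2 = (-25/276 + 0)**2 = (-25/276)**2 = 625/76176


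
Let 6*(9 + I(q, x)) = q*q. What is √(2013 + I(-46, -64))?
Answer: √21210/3 ≈ 48.546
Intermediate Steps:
I(q, x) = -9 + q²/6 (I(q, x) = -9 + (q*q)/6 = -9 + q²/6)
√(2013 + I(-46, -64)) = √(2013 + (-9 + (⅙)*(-46)²)) = √(2013 + (-9 + (⅙)*2116)) = √(2013 + (-9 + 1058/3)) = √(2013 + 1031/3) = √(7070/3) = √21210/3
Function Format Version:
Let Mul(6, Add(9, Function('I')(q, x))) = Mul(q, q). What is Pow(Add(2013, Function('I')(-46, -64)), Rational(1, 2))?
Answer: Mul(Rational(1, 3), Pow(21210, Rational(1, 2))) ≈ 48.546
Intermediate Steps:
Function('I')(q, x) = Add(-9, Mul(Rational(1, 6), Pow(q, 2))) (Function('I')(q, x) = Add(-9, Mul(Rational(1, 6), Mul(q, q))) = Add(-9, Mul(Rational(1, 6), Pow(q, 2))))
Pow(Add(2013, Function('I')(-46, -64)), Rational(1, 2)) = Pow(Add(2013, Add(-9, Mul(Rational(1, 6), Pow(-46, 2)))), Rational(1, 2)) = Pow(Add(2013, Add(-9, Mul(Rational(1, 6), 2116))), Rational(1, 2)) = Pow(Add(2013, Add(-9, Rational(1058, 3))), Rational(1, 2)) = Pow(Add(2013, Rational(1031, 3)), Rational(1, 2)) = Pow(Rational(7070, 3), Rational(1, 2)) = Mul(Rational(1, 3), Pow(21210, Rational(1, 2)))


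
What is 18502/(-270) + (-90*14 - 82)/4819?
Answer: -733799/10665 ≈ -68.804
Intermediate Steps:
18502/(-270) + (-90*14 - 82)/4819 = 18502*(-1/270) + (-1260 - 82)*(1/4819) = -9251/135 - 1342*1/4819 = -9251/135 - 22/79 = -733799/10665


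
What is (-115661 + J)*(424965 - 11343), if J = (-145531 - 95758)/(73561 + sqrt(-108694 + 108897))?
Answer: -11767262489825300127/245964569 + 4536474489*sqrt(203)/245964569 ≈ -4.7841e+10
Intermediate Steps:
J = -241289/(73561 + sqrt(203)) ≈ -3.2795
(-115661 + J)*(424965 - 11343) = (-115661 + (-17749460129/5411220518 + 241289*sqrt(203)/5411220518))*(424965 - 11343) = (-625884925792527/5411220518 + 241289*sqrt(203)/5411220518)*413622 = -11767262489825300127/245964569 + 4536474489*sqrt(203)/245964569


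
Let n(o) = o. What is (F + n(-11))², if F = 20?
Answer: 81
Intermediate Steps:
(F + n(-11))² = (20 - 11)² = 9² = 81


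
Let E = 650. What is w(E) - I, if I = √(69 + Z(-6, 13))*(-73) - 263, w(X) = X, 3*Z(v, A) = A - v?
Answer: 913 + 73*√678/3 ≈ 1546.6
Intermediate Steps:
Z(v, A) = -v/3 + A/3 (Z(v, A) = (A - v)/3 = -v/3 + A/3)
I = -263 - 73*√678/3 (I = √(69 + (-⅓*(-6) + (⅓)*13))*(-73) - 263 = √(69 + (2 + 13/3))*(-73) - 263 = √(69 + 19/3)*(-73) - 263 = √(226/3)*(-73) - 263 = (√678/3)*(-73) - 263 = -73*√678/3 - 263 = -263 - 73*√678/3 ≈ -896.60)
w(E) - I = 650 - (-263 - 73*√678/3) = 650 + (263 + 73*√678/3) = 913 + 73*√678/3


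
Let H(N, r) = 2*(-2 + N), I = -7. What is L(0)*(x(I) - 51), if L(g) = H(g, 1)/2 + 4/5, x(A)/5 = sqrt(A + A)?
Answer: 306/5 - 6*I*sqrt(14) ≈ 61.2 - 22.45*I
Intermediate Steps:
x(A) = 5*sqrt(2)*sqrt(A) (x(A) = 5*sqrt(A + A) = 5*sqrt(2*A) = 5*(sqrt(2)*sqrt(A)) = 5*sqrt(2)*sqrt(A))
H(N, r) = -4 + 2*N
L(g) = -6/5 + g (L(g) = (-4 + 2*g)/2 + 4/5 = (-4 + 2*g)*(1/2) + 4*(1/5) = (-2 + g) + 4/5 = -6/5 + g)
L(0)*(x(I) - 51) = (-6/5 + 0)*(5*sqrt(2)*sqrt(-7) - 51) = -6*(5*sqrt(2)*(I*sqrt(7)) - 51)/5 = -6*(5*I*sqrt(14) - 51)/5 = -6*(-51 + 5*I*sqrt(14))/5 = 306/5 - 6*I*sqrt(14)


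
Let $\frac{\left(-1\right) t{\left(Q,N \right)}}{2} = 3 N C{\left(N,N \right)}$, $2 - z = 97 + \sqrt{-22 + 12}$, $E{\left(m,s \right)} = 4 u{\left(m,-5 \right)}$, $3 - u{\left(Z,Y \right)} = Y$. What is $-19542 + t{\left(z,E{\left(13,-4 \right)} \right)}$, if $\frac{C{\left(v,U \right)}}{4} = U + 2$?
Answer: $-45654$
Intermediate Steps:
$u{\left(Z,Y \right)} = 3 - Y$
$C{\left(v,U \right)} = 8 + 4 U$ ($C{\left(v,U \right)} = 4 \left(U + 2\right) = 4 \left(2 + U\right) = 8 + 4 U$)
$E{\left(m,s \right)} = 32$ ($E{\left(m,s \right)} = 4 \left(3 - -5\right) = 4 \left(3 + 5\right) = 4 \cdot 8 = 32$)
$z = -95 - i \sqrt{10}$ ($z = 2 - \left(97 + \sqrt{-22 + 12}\right) = 2 - \left(97 + \sqrt{-10}\right) = 2 - \left(97 + i \sqrt{10}\right) = -95 - i \sqrt{10} \approx -95.0 - 3.1623 i$)
$t{\left(Q,N \right)} = - 6 N \left(8 + 4 N\right)$ ($t{\left(Q,N \right)} = - 2 \cdot 3 N \left(8 + 4 N\right) = - 6 N \left(8 + 4 N\right)$)
$-19542 + t{\left(z,E{\left(13,-4 \right)} \right)} = -19542 - 768 \left(2 + 32\right) = -19542 - 768 \cdot 34 = -19542 - 26112 = -45654$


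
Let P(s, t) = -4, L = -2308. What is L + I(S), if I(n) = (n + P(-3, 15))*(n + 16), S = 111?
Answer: 11281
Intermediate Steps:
I(n) = (-4 + n)*(16 + n) (I(n) = (n - 4)*(n + 16) = (-4 + n)*(16 + n))
L + I(S) = -2308 + (-64 + 111**2 + 12*111) = -2308 + (-64 + 12321 + 1332) = -2308 + 13589 = 11281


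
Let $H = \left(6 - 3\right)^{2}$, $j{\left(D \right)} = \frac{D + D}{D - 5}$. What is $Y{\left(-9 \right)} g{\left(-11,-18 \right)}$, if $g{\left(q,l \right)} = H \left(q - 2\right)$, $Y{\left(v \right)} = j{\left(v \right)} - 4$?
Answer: $\frac{2223}{7} \approx 317.57$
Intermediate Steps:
$j{\left(D \right)} = \frac{2 D}{-5 + D}$
$H = 9$ ($H = 3^{2} = 9$)
$Y{\left(v \right)} = -4 + \frac{2 v}{-5 + v}$ ($Y{\left(v \right)} = \frac{2 v}{-5 + v} - 4 = -4 + \frac{2 v}{-5 + v}$)
$g{\left(q,l \right)} = -18 + 9 q$ ($g{\left(q,l \right)} = 9 \left(q - 2\right) = 9 \left(-2 + q\right) = -18 + 9 q$)
$Y{\left(-9 \right)} g{\left(-11,-18 \right)} = \frac{2 \left(10 - -9\right)}{-5 - 9} \left(-18 + 9 \left(-11\right)\right) = \frac{2 \left(10 + 9\right)}{-14} \left(-18 - 99\right) = 2 \left(- \frac{1}{14}\right) 19 \left(-117\right) = \left(- \frac{19}{7}\right) \left(-117\right) = \frac{2223}{7}$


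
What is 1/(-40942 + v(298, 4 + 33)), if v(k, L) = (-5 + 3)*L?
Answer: -1/41016 ≈ -2.4381e-5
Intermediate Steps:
v(k, L) = -2*L
1/(-40942 + v(298, 4 + 33)) = 1/(-40942 - 2*(4 + 33)) = 1/(-40942 - 2*37) = 1/(-40942 - 74) = 1/(-41016) = -1/41016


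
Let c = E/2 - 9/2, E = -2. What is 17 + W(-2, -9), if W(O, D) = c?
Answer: 23/2 ≈ 11.500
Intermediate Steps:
c = -11/2 (c = -2/2 - 9/2 = -2*1/2 - 9*1/2 = -1 - 9/2 = -11/2 ≈ -5.5000)
W(O, D) = -11/2
17 + W(-2, -9) = 17 - 11/2 = 23/2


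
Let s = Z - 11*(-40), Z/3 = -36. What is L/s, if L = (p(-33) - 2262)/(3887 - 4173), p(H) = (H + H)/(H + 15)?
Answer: 6775/284856 ≈ 0.023784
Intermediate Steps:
Z = -108 (Z = 3*(-36) = -108)
p(H) = 2*H/(15 + H) (p(H) = (2*H)/(15 + H) = 2*H/(15 + H))
s = 332 (s = -108 - 11*(-40) = -108 + 440 = 332)
L = 6775/858 (L = (2*(-33)/(15 - 33) - 2262)/(3887 - 4173) = (2*(-33)/(-18) - 2262)/(-286) = (2*(-33)*(-1/18) - 2262)*(-1/286) = (11/3 - 2262)*(-1/286) = -6775/3*(-1/286) = 6775/858 ≈ 7.8963)
L/s = (6775/858)/332 = (6775/858)*(1/332) = 6775/284856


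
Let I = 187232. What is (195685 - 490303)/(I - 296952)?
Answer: 147309/54860 ≈ 2.6852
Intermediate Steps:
(195685 - 490303)/(I - 296952) = (195685 - 490303)/(187232 - 296952) = -294618/(-109720) = -294618*(-1/109720) = 147309/54860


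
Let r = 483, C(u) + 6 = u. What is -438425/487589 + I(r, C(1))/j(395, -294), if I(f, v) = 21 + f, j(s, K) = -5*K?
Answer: -9493807/17065615 ≈ -0.55631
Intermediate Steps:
C(u) = -6 + u
-438425/487589 + I(r, C(1))/j(395, -294) = -438425/487589 + (21 + 483)/((-5*(-294))) = -438425*1/487589 + 504/1470 = -438425/487589 + 504*(1/1470) = -438425/487589 + 12/35 = -9493807/17065615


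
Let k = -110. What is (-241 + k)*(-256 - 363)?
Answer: 217269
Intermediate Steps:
(-241 + k)*(-256 - 363) = (-241 - 110)*(-256 - 363) = -351*(-619) = 217269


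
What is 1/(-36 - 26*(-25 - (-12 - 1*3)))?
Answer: 1/224 ≈ 0.0044643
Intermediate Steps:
1/(-36 - 26*(-25 - (-12 - 1*3))) = 1/(-36 - 26*(-25 - (-12 - 3))) = 1/(-36 - 26*(-25 - 1*(-15))) = 1/(-36 - 26*(-25 + 15)) = 1/(-36 - 26*(-10)) = 1/(-36 + 260) = 1/224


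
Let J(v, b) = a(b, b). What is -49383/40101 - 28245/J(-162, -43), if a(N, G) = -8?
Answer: 377419227/106936 ≈ 3529.4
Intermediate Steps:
J(v, b) = -8
-49383/40101 - 28245/J(-162, -43) = -49383/40101 - 28245/(-8) = -49383*1/40101 - 28245*(-1/8) = -16461/13367 + 28245/8 = 377419227/106936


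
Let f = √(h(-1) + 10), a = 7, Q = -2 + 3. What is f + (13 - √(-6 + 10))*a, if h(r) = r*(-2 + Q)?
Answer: 77 + √11 ≈ 80.317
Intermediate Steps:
Q = 1
h(r) = -r (h(r) = r*(-2 + 1) = r*(-1) = -r)
f = √11 (f = √(-1*(-1) + 10) = √(1 + 10) = √11 ≈ 3.3166)
f + (13 - √(-6 + 10))*a = √11 + (13 - √(-6 + 10))*7 = √11 + (13 - √4)*7 = √11 + (13 - 1*2)*7 = √11 + (13 - 2)*7 = √11 + 11*7 = √11 + 77 = 77 + √11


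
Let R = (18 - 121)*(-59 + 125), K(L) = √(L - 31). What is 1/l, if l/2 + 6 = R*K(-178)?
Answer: I/(12*(-I + 1133*√209)) ≈ -3.1061e-10 + 5.0876e-6*I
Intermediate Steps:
K(L) = √(-31 + L)
R = -6798 (R = -103*66 = -6798)
l = -12 - 13596*I*√209 (l = -12 + 2*(-6798*√(-31 - 178)) = -12 + 2*(-6798*I*√209) = -12 - 13596*I*√209 ≈ -12.0 - 1.9656e+5*I)
1/l = 1/(-12 - 13596*I*√209)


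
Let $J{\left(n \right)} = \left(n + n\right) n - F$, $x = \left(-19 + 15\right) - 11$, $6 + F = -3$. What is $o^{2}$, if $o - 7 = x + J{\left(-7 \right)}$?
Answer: $9801$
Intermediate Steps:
$F = -9$ ($F = -6 - 3 = -9$)
$x = -15$ ($x = -4 - 11 = -15$)
$J{\left(n \right)} = 9 + 2 n^{2}$ ($J{\left(n \right)} = \left(n + n\right) n - -9 = 2 n n + 9 = 2 n^{2} + 9 = 9 + 2 n^{2}$)
$o = 99$ ($o = 7 + \left(-15 + \left(9 + 2 \left(-7\right)^{2}\right)\right) = 7 + \left(-15 + \left(9 + 2 \cdot 49\right)\right) = 7 + \left(-15 + \left(9 + 98\right)\right) = 7 + \left(-15 + 107\right) = 7 + 92 = 99$)
$o^{2} = 99^{2} = 9801$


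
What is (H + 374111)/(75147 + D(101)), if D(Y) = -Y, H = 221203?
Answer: 297657/37523 ≈ 7.9327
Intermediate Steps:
(H + 374111)/(75147 + D(101)) = (221203 + 374111)/(75147 - 1*101) = 595314/(75147 - 101) = 595314/75046 = 595314*(1/75046) = 297657/37523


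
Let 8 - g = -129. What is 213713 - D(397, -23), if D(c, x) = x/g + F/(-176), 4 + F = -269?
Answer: 5153014503/24112 ≈ 2.1371e+5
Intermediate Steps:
g = 137 (g = 8 - 1*(-129) = 8 + 129 = 137)
F = -273 (F = -4 - 269 = -273)
D(c, x) = 273/176 + x/137 (D(c, x) = x/137 - 273/(-176) = x*(1/137) - 273*(-1/176) = x/137 + 273/176 = 273/176 + x/137)
213713 - D(397, -23) = 213713 - (273/176 + (1/137)*(-23)) = 213713 - (273/176 - 23/137) = 213713 - 1*33353/24112 = 213713 - 33353/24112 = 5153014503/24112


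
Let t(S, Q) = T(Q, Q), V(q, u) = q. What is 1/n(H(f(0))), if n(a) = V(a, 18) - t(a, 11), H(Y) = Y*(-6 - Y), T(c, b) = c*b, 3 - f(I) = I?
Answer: -1/148 ≈ -0.0067568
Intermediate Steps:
f(I) = 3 - I
T(c, b) = b*c
t(S, Q) = Q² (t(S, Q) = Q*Q = Q²)
n(a) = -121 + a (n(a) = a - 1*11² = a - 1*121 = a - 121 = -121 + a)
1/n(H(f(0))) = 1/(-121 - (3 - 1*0)*(6 + (3 - 1*0))) = 1/(-121 - (3 + 0)*(6 + (3 + 0))) = 1/(-121 - 1*3*(6 + 3)) = 1/(-121 - 1*3*9) = 1/(-121 - 27) = 1/(-148) = -1/148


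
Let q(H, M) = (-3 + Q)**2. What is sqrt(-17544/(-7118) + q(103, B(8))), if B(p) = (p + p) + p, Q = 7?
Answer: 2*sqrt(58470811)/3559 ≈ 4.2971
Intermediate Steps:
B(p) = 3*p (B(p) = 2*p + p = 3*p)
q(H, M) = 16 (q(H, M) = (-3 + 7)**2 = 4**2 = 16)
sqrt(-17544/(-7118) + q(103, B(8))) = sqrt(-17544/(-7118) + 16) = sqrt(-17544*(-1/7118) + 16) = sqrt(8772/3559 + 16) = sqrt(65716/3559) = 2*sqrt(58470811)/3559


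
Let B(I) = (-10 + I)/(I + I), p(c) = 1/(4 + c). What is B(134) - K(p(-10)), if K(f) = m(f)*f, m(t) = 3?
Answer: 129/134 ≈ 0.96269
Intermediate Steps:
B(I) = (-10 + I)/(2*I) (B(I) = (-10 + I)/((2*I)) = (-10 + I)*(1/(2*I)) = (-10 + I)/(2*I))
K(f) = 3*f
B(134) - K(p(-10)) = (½)*(-10 + 134)/134 - 3/(4 - 10) = (½)*(1/134)*124 - 3/(-6) = 31/67 - 3*(-1)/6 = 31/67 - 1*(-½) = 31/67 + ½ = 129/134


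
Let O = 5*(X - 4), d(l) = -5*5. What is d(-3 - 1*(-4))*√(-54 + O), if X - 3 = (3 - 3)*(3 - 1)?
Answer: -25*I*√59 ≈ -192.03*I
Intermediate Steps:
X = 3 (X = 3 + (3 - 3)*(3 - 1) = 3 + 0*2 = 3 + 0 = 3)
d(l) = -25
O = -5 (O = 5*(3 - 4) = 5*(-1) = -5)
d(-3 - 1*(-4))*√(-54 + O) = -25*√(-54 - 5) = -25*I*√59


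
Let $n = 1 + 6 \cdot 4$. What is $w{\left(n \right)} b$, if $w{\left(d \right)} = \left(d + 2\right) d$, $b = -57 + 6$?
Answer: $-34425$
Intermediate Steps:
$n = 25$ ($n = 1 + 24 = 25$)
$b = -51$
$w{\left(d \right)} = d \left(2 + d\right)$ ($w{\left(d \right)} = \left(2 + d\right) d = d \left(2 + d\right)$)
$w{\left(n \right)} b = 25 \left(2 + 25\right) \left(-51\right) = 25 \cdot 27 \left(-51\right) = 675 \left(-51\right) = -34425$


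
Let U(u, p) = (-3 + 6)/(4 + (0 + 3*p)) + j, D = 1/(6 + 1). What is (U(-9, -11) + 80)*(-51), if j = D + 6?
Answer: -890766/203 ≈ -4388.0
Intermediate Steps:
D = ⅐ (D = 1/7 = ⅐ ≈ 0.14286)
j = 43/7 (j = ⅐ + 6 = 43/7 ≈ 6.1429)
U(u, p) = 43/7 + 3/(4 + 3*p) (U(u, p) = (-3 + 6)/(4 + (0 + 3*p)) + 43/7 = 3/(4 + 3*p) + 43/7 = 43/7 + 3/(4 + 3*p))
(U(-9, -11) + 80)*(-51) = ((193 + 129*(-11))/(7*(4 + 3*(-11))) + 80)*(-51) = ((193 - 1419)/(7*(4 - 33)) + 80)*(-51) = ((⅐)*(-1226)/(-29) + 80)*(-51) = ((⅐)*(-1/29)*(-1226) + 80)*(-51) = (1226/203 + 80)*(-51) = (17466/203)*(-51) = -890766/203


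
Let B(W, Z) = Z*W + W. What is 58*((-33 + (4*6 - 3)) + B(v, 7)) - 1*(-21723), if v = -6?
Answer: 18243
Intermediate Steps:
B(W, Z) = W + W*Z (B(W, Z) = W*Z + W = W + W*Z)
58*((-33 + (4*6 - 3)) + B(v, 7)) - 1*(-21723) = 58*((-33 + (4*6 - 3)) - 6*(1 + 7)) - 1*(-21723) = 58*((-33 + (24 - 3)) - 6*8) + 21723 = 58*((-33 + 21) - 48) + 21723 = 58*(-12 - 48) + 21723 = 58*(-60) + 21723 = -3480 + 21723 = 18243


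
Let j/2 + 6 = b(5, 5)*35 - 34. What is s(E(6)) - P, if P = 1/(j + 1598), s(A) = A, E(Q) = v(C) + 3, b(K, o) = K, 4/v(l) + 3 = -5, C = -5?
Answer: 4669/1868 ≈ 2.4995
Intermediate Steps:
v(l) = -½ (v(l) = 4/(-3 - 5) = 4/(-8) = 4*(-⅛) = -½)
j = 270 (j = -12 + 2*(5*35 - 34) = -12 + 2*(175 - 34) = -12 + 2*141 = -12 + 282 = 270)
E(Q) = 5/2 (E(Q) = -½ + 3 = 5/2)
P = 1/1868 (P = 1/(270 + 1598) = 1/1868 ≈ 0.00053533)
s(E(6)) - P = 5/2 - 1*1/1868 = 5/2 - 1/1868 = 4669/1868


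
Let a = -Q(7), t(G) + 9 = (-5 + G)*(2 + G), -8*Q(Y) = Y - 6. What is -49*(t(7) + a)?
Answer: -3577/8 ≈ -447.13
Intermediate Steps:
Q(Y) = ¾ - Y/8 (Q(Y) = -(Y - 6)/8 = -(-6 + Y)/8 = ¾ - Y/8)
t(G) = -9 + (-5 + G)*(2 + G)
a = ⅛ (a = -(¾ - ⅛*7) = -(¾ - 7/8) = -1*(-⅛) = ⅛ ≈ 0.12500)
-49*(t(7) + a) = -49*((-19 + 7² - 3*7) + ⅛) = -49*((-19 + 49 - 21) + ⅛) = -49*(9 + ⅛) = -49*73/8 = -3577/8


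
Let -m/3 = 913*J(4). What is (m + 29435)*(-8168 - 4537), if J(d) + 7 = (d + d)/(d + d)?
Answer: -582765645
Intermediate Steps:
J(d) = -6 (J(d) = -7 + (d + d)/(d + d) = -7 + (2*d)/((2*d)) = -7 + (2*d)*(1/(2*d)) = -7 + 1 = -6)
m = 16434 (m = -2739*(-6) = -3*(-5478) = 16434)
(m + 29435)*(-8168 - 4537) = (16434 + 29435)*(-8168 - 4537) = 45869*(-12705) = -582765645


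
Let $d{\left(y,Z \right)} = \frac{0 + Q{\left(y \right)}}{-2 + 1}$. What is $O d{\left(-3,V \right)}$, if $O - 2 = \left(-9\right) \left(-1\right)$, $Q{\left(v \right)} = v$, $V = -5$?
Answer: $33$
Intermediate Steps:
$O = 11$ ($O = 2 - -9 = 2 + 9 = 11$)
$d{\left(y,Z \right)} = - y$ ($d{\left(y,Z \right)} = \frac{0 + y}{-2 + 1} = \frac{y}{-1} = y \left(-1\right) = - y$)
$O d{\left(-3,V \right)} = 11 \left(\left(-1\right) \left(-3\right)\right) = 11 \cdot 3 = 33$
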